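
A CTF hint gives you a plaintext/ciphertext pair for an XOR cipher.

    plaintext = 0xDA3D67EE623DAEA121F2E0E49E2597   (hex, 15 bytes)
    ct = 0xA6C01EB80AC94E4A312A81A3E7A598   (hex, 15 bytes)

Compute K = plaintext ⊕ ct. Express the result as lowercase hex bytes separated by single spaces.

Since ct = plaintext ⊕ K, XORing both sides with plaintext gives K = plaintext ⊕ ct.
da XOR a6 = 7c
3d XOR c0 = fd
67 XOR 1e = 79
ee XOR b8 = 56
62 XOR 0a = 68
3d XOR c9 = f4
ae XOR 4e = e0
a1 XOR 4a = eb
21 XOR 31 = 10
f2 XOR 2a = d8
e0 XOR 81 = 61
e4 XOR a3 = 47
9e XOR e7 = 79
25 XOR a5 = 80
97 XOR 98 = 0f

7c fd 79 56 68 f4 e0 eb 10 d8 61 47 79 80 0f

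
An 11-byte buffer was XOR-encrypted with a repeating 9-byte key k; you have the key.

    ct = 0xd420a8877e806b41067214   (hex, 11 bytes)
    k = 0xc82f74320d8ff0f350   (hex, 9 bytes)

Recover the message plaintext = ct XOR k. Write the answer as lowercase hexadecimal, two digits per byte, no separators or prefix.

The 9-byte key repeats, so the effective keystream is c8 2f 74 32 0d 8f f0 f3 50 c8 2f.
byte 0: 212 XOR 200 =  28
byte 1:  32 XOR  47 =  15
byte 2: 168 XOR 116 = 220
byte 3: 135 XOR  50 = 181
byte 4: 126 XOR  13 = 115
byte 5: 128 XOR 143 =  15
byte 6: 107 XOR 240 = 155
byte 7:  65 XOR 243 = 178
byte 8:   6 XOR  80 =  86
byte 9: 114 XOR 200 = 186
byte 10:  20 XOR  47 =  59

1c0fdcb5730f9bb256ba3b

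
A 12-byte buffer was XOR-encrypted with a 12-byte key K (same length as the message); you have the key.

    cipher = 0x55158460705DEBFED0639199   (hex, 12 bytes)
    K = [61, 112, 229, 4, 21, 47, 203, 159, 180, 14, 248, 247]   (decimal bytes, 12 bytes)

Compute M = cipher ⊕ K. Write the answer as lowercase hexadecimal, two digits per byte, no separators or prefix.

XOR is its own inverse, so applying the key byte-wise gives the result directly.
55 XOR 3d = 68
15 XOR 70 = 65
84 XOR e5 = 61
60 XOR 04 = 64
70 XOR 15 = 65
5d XOR 2f = 72
eb XOR cb = 20
fe XOR 9f = 61
d0 XOR b4 = 64
63 XOR 0e = 6d
91 XOR f8 = 69
99 XOR f7 = 6e

6865616465722061646d696e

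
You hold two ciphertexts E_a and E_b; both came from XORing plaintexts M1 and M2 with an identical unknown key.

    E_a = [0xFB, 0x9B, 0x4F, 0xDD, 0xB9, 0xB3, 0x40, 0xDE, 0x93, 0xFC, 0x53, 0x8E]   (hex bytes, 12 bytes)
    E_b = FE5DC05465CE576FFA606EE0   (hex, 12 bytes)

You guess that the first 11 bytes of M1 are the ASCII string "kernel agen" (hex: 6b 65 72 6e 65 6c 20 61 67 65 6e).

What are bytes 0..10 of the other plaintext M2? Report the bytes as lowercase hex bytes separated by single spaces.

6e a3 fd e7 b9 11 37 d0 0e f9 53

First, E_a ⊕ E_b = (M1 ⊕ K) ⊕ (M2 ⊕ K) = M1 ⊕ M2, so the key drops out. Then M2 = (M1 ⊕ M2) ⊕ M1 over the first 11 bytes.
byte 0: (fb ^ fe) ^ 6b = 05 ^ 6b = 6e
byte 1: (9b ^ 5d) ^ 65 = c6 ^ 65 = a3
byte 2: (4f ^ c0) ^ 72 = 8f ^ 72 = fd
byte 3: (dd ^ 54) ^ 6e = 89 ^ 6e = e7
byte 4: (b9 ^ 65) ^ 65 = dc ^ 65 = b9
byte 5: (b3 ^ ce) ^ 6c = 7d ^ 6c = 11
byte 6: (40 ^ 57) ^ 20 = 17 ^ 20 = 37
byte 7: (de ^ 6f) ^ 61 = b1 ^ 61 = d0
byte 8: (93 ^ fa) ^ 67 = 69 ^ 67 = 0e
byte 9: (fc ^ 60) ^ 65 = 9c ^ 65 = f9
byte 10: (53 ^ 6e) ^ 6e = 3d ^ 6e = 53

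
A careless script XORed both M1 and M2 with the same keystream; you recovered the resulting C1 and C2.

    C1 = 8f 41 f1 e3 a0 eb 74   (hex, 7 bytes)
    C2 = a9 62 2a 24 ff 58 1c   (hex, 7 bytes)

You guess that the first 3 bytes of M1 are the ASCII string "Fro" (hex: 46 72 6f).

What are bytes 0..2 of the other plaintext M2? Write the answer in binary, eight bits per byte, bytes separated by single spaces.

First, C1 ⊕ C2 = (M1 ⊕ K) ⊕ (M2 ⊕ K) = M1 ⊕ M2, so the key drops out. Then M2 = (M1 ⊕ M2) ⊕ M1 over the first 3 bytes.
byte 0: (8f XOR a9) XOR 46 = 26 XOR 46 = 60
byte 1: (41 XOR 62) XOR 72 = 23 XOR 72 = 51
byte 2: (f1 XOR 2a) XOR 6f = db XOR 6f = b4

01100000 01010001 10110100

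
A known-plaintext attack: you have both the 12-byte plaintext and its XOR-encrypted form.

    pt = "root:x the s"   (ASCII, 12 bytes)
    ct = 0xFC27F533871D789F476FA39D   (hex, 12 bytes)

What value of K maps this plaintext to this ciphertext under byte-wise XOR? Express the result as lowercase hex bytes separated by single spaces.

8e 48 9a 47 bd 65 58 eb 2f 0a 83 ee

Since ct = pt ⊕ K, XORing both sides with pt gives K = pt ⊕ ct.
byte 0: 72 ^ fc = 8e
byte 1: 6f ^ 27 = 48
byte 2: 6f ^ f5 = 9a
byte 3: 74 ^ 33 = 47
byte 4: 3a ^ 87 = bd
byte 5: 78 ^ 1d = 65
byte 6: 20 ^ 78 = 58
byte 7: 74 ^ 9f = eb
byte 8: 68 ^ 47 = 2f
byte 9: 65 ^ 6f = 0a
byte 10: 20 ^ a3 = 83
byte 11: 73 ^ 9d = ee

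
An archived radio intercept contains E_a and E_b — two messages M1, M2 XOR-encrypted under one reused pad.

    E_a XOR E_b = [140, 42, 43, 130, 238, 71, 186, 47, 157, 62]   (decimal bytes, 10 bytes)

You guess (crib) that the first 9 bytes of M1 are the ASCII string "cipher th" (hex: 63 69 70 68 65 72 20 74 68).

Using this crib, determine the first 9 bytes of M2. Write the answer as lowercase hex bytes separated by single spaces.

ef 43 5b ea 8b 35 9a 5b f5

Since E_a ⊕ E_b = M1 ⊕ M2, XORing with the guessed M1 bytes yields the corresponding M2 bytes: M2 = (E_a ⊕ E_b) ⊕ M1.
byte 0: 10001100 XOR 01100011 = 11101111
byte 1: 00101010 XOR 01101001 = 01000011
byte 2: 00101011 XOR 01110000 = 01011011
byte 3: 10000010 XOR 01101000 = 11101010
byte 4: 11101110 XOR 01100101 = 10001011
byte 5: 01000111 XOR 01110010 = 00110101
byte 6: 10111010 XOR 00100000 = 10011010
byte 7: 00101111 XOR 01110100 = 01011011
byte 8: 10011101 XOR 01101000 = 11110101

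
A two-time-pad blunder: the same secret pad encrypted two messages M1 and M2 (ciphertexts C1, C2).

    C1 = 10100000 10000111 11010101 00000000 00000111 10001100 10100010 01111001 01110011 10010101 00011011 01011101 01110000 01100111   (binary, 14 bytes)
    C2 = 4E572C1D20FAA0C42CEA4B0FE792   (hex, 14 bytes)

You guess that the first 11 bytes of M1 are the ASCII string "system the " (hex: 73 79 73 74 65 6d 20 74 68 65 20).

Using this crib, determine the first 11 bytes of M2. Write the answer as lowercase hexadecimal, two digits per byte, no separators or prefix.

9da98a69421b22c9371a70

First, C1 ⊕ C2 = (M1 ⊕ K) ⊕ (M2 ⊕ K) = M1 ⊕ M2, so the key drops out. Then M2 = (M1 ⊕ M2) ⊕ M1 over the first 11 bytes.
byte 0: (a0 XOR 4e) XOR 73 = ee XOR 73 = 9d
byte 1: (87 XOR 57) XOR 79 = d0 XOR 79 = a9
byte 2: (d5 XOR 2c) XOR 73 = f9 XOR 73 = 8a
byte 3: (00 XOR 1d) XOR 74 = 1d XOR 74 = 69
byte 4: (07 XOR 20) XOR 65 = 27 XOR 65 = 42
byte 5: (8c XOR fa) XOR 6d = 76 XOR 6d = 1b
byte 6: (a2 XOR a0) XOR 20 = 02 XOR 20 = 22
byte 7: (79 XOR c4) XOR 74 = bd XOR 74 = c9
byte 8: (73 XOR 2c) XOR 68 = 5f XOR 68 = 37
byte 9: (95 XOR ea) XOR 65 = 7f XOR 65 = 1a
byte 10: (1b XOR 4b) XOR 20 = 50 XOR 20 = 70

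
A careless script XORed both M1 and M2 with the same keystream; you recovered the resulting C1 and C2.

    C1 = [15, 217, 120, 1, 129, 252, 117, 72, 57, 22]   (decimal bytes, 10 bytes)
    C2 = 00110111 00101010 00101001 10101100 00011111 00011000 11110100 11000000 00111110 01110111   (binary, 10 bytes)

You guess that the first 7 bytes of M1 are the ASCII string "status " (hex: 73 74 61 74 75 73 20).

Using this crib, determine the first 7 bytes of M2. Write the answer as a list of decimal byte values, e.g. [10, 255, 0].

[75, 135, 48, 217, 235, 151, 161]

First, C1 ⊕ C2 = (M1 ⊕ K) ⊕ (M2 ⊕ K) = M1 ⊕ M2, so the key drops out. Then M2 = (M1 ⊕ M2) ⊕ M1 over the first 7 bytes.
byte 0: (0f ⊕ 37) ⊕ 73 = 38 ⊕ 73 = 4b
byte 1: (d9 ⊕ 2a) ⊕ 74 = f3 ⊕ 74 = 87
byte 2: (78 ⊕ 29) ⊕ 61 = 51 ⊕ 61 = 30
byte 3: (01 ⊕ ac) ⊕ 74 = ad ⊕ 74 = d9
byte 4: (81 ⊕ 1f) ⊕ 75 = 9e ⊕ 75 = eb
byte 5: (fc ⊕ 18) ⊕ 73 = e4 ⊕ 73 = 97
byte 6: (75 ⊕ f4) ⊕ 20 = 81 ⊕ 20 = a1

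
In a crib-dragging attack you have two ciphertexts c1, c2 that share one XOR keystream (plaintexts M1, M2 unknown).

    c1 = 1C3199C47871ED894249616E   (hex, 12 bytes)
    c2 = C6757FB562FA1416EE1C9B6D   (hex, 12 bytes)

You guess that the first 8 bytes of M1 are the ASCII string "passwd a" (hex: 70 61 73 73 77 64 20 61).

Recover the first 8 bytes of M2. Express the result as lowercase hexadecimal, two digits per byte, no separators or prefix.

First, c1 ⊕ c2 = (M1 ⊕ K) ⊕ (M2 ⊕ K) = M1 ⊕ M2, so the key drops out. Then M2 = (M1 ⊕ M2) ⊕ M1 over the first 8 bytes.
byte 0: (1c XOR c6) XOR 70 = da XOR 70 = aa
byte 1: (31 XOR 75) XOR 61 = 44 XOR 61 = 25
byte 2: (99 XOR 7f) XOR 73 = e6 XOR 73 = 95
byte 3: (c4 XOR b5) XOR 73 = 71 XOR 73 = 02
byte 4: (78 XOR 62) XOR 77 = 1a XOR 77 = 6d
byte 5: (71 XOR fa) XOR 64 = 8b XOR 64 = ef
byte 6: (ed XOR 14) XOR 20 = f9 XOR 20 = d9
byte 7: (89 XOR 16) XOR 61 = 9f XOR 61 = fe

aa2595026defd9fe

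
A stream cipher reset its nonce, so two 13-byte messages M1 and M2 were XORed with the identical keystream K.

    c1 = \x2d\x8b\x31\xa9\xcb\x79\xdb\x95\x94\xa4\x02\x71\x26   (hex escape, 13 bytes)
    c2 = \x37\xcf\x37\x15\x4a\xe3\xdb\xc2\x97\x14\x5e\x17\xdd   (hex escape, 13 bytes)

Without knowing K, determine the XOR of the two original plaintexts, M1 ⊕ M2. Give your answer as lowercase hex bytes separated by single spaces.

1a 44 06 bc 81 9a 00 57 03 b0 5c 66 fb

c1 ⊕ c2 = (M1 ⊕ K) ⊕ (M2 ⊕ K) = M1 ⊕ M2 — the shared key cancels under XOR.
2d xor 37 = 1a
8b xor cf = 44
31 xor 37 = 06
a9 xor 15 = bc
cb xor 4a = 81
79 xor e3 = 9a
db xor db = 00
95 xor c2 = 57
94 xor 97 = 03
a4 xor 14 = b0
02 xor 5e = 5c
71 xor 17 = 66
26 xor dd = fb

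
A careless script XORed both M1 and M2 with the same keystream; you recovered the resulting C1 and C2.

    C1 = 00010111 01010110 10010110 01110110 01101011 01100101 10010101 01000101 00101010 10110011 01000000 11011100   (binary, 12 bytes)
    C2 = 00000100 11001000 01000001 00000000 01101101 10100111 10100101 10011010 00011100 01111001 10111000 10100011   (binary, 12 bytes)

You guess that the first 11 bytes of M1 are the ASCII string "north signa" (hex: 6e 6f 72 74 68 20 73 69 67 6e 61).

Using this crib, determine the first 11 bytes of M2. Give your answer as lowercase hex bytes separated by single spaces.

7d f1 a5 02 6e e2 43 b6 51 a4 99

First, C1 ⊕ C2 = (M1 ⊕ K) ⊕ (M2 ⊕ K) = M1 ⊕ M2, so the key drops out. Then M2 = (M1 ⊕ M2) ⊕ M1 over the first 11 bytes.
byte 0: (17 ^ 04) ^ 6e = 13 ^ 6e = 7d
byte 1: (56 ^ c8) ^ 6f = 9e ^ 6f = f1
byte 2: (96 ^ 41) ^ 72 = d7 ^ 72 = a5
byte 3: (76 ^ 00) ^ 74 = 76 ^ 74 = 02
byte 4: (6b ^ 6d) ^ 68 = 06 ^ 68 = 6e
byte 5: (65 ^ a7) ^ 20 = c2 ^ 20 = e2
byte 6: (95 ^ a5) ^ 73 = 30 ^ 73 = 43
byte 7: (45 ^ 9a) ^ 69 = df ^ 69 = b6
byte 8: (2a ^ 1c) ^ 67 = 36 ^ 67 = 51
byte 9: (b3 ^ 79) ^ 6e = ca ^ 6e = a4
byte 10: (40 ^ b8) ^ 61 = f8 ^ 61 = 99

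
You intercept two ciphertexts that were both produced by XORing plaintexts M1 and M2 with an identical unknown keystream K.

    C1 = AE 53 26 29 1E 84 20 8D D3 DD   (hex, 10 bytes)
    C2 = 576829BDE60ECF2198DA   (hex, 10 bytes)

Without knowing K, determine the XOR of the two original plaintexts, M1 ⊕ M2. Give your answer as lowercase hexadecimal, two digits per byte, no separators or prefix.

f93b0f94f88aefac4b07

C1 ⊕ C2 = (M1 ⊕ K) ⊕ (M2 ⊕ K) = M1 ⊕ M2 — the shared key cancels under XOR.
byte 0: ae xor 57 = f9
byte 1: 53 xor 68 = 3b
byte 2: 26 xor 29 = 0f
byte 3: 29 xor bd = 94
byte 4: 1e xor e6 = f8
byte 5: 84 xor 0e = 8a
byte 6: 20 xor cf = ef
byte 7: 8d xor 21 = ac
byte 8: d3 xor 98 = 4b
byte 9: dd xor da = 07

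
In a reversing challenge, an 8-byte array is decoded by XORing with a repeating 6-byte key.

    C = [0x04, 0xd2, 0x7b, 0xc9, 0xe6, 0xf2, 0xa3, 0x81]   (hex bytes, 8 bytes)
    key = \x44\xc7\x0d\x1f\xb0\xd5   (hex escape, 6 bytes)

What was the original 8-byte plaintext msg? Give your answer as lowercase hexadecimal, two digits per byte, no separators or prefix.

401576d65627e746

The 6-byte key repeats, so the effective keystream is 44 c7 0d 1f b0 d5 44 c7.
byte 0: 04 ⊕ 44 = 40
byte 1: d2 ⊕ c7 = 15
byte 2: 7b ⊕ 0d = 76
byte 3: c9 ⊕ 1f = d6
byte 4: e6 ⊕ b0 = 56
byte 5: f2 ⊕ d5 = 27
byte 6: a3 ⊕ 44 = e7
byte 7: 81 ⊕ c7 = 46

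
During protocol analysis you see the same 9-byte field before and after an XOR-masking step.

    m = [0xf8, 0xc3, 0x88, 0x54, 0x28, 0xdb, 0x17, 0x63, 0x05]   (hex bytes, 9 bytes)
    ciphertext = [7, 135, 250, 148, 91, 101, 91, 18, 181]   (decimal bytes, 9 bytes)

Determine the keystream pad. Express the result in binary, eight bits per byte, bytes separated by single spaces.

11111111 01000100 01110010 11000000 01110011 10111110 01001100 01110001 10110000

Since ciphertext = m ⊕ pad, XORing both sides with m gives pad = m ⊕ ciphertext.
f8 xor 07 = ff
c3 xor 87 = 44
88 xor fa = 72
54 xor 94 = c0
28 xor 5b = 73
db xor 65 = be
17 xor 5b = 4c
63 xor 12 = 71
05 xor b5 = b0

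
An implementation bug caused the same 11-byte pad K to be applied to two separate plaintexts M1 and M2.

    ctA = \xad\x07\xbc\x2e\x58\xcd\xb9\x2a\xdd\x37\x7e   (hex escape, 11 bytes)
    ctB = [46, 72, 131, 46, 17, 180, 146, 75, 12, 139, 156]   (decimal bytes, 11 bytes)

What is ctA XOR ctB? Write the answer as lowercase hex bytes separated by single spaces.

83 4f 3f 00 49 79 2b 61 d1 bc e2

ctA ⊕ ctB = (M1 ⊕ K) ⊕ (M2 ⊕ K) = M1 ⊕ M2 — the shared key cancels under XOR.
ad ^ 2e = 83
07 ^ 48 = 4f
bc ^ 83 = 3f
2e ^ 2e = 00
58 ^ 11 = 49
cd ^ b4 = 79
b9 ^ 92 = 2b
2a ^ 4b = 61
dd ^ 0c = d1
37 ^ 8b = bc
7e ^ 9c = e2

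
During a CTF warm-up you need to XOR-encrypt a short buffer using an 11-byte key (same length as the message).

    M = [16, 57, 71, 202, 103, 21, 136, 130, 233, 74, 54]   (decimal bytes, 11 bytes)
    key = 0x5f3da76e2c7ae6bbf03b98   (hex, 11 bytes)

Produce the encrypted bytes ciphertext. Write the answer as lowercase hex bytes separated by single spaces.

XOR is its own inverse, so applying the key byte-wise gives the result directly.
00010000 ^ 01011111 = 01001111
00111001 ^ 00111101 = 00000100
01000111 ^ 10100111 = 11100000
11001010 ^ 01101110 = 10100100
01100111 ^ 00101100 = 01001011
00010101 ^ 01111010 = 01101111
10001000 ^ 11100110 = 01101110
10000010 ^ 10111011 = 00111001
11101001 ^ 11110000 = 00011001
01001010 ^ 00111011 = 01110001
00110110 ^ 10011000 = 10101110

4f 04 e0 a4 4b 6f 6e 39 19 71 ae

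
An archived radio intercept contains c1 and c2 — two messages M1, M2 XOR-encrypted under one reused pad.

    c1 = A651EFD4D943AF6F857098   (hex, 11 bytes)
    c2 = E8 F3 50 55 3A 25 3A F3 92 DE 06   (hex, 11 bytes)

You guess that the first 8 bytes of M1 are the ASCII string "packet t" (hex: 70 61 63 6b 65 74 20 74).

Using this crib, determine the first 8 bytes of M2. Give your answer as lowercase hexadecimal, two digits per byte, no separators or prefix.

First, c1 ⊕ c2 = (M1 ⊕ K) ⊕ (M2 ⊕ K) = M1 ⊕ M2, so the key drops out. Then M2 = (M1 ⊕ M2) ⊕ M1 over the first 8 bytes.
byte 0: (a6 ^ e8) ^ 70 = 4e ^ 70 = 3e
byte 1: (51 ^ f3) ^ 61 = a2 ^ 61 = c3
byte 2: (ef ^ 50) ^ 63 = bf ^ 63 = dc
byte 3: (d4 ^ 55) ^ 6b = 81 ^ 6b = ea
byte 4: (d9 ^ 3a) ^ 65 = e3 ^ 65 = 86
byte 5: (43 ^ 25) ^ 74 = 66 ^ 74 = 12
byte 6: (af ^ 3a) ^ 20 = 95 ^ 20 = b5
byte 7: (6f ^ f3) ^ 74 = 9c ^ 74 = e8

3ec3dcea8612b5e8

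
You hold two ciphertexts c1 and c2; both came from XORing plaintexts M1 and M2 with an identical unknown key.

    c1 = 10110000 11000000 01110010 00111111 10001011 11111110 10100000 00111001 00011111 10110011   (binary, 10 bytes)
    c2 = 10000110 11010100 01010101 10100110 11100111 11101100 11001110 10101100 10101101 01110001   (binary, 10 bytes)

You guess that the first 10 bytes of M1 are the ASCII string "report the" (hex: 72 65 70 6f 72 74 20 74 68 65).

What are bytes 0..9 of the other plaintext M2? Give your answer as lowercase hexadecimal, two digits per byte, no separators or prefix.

First, c1 ⊕ c2 = (M1 ⊕ K) ⊕ (M2 ⊕ K) = M1 ⊕ M2, so the key drops out. Then M2 = (M1 ⊕ M2) ⊕ M1 over the first 10 bytes.
byte 0: (b0 xor 86) xor 72 = 36 xor 72 = 44
byte 1: (c0 xor d4) xor 65 = 14 xor 65 = 71
byte 2: (72 xor 55) xor 70 = 27 xor 70 = 57
byte 3: (3f xor a6) xor 6f = 99 xor 6f = f6
byte 4: (8b xor e7) xor 72 = 6c xor 72 = 1e
byte 5: (fe xor ec) xor 74 = 12 xor 74 = 66
byte 6: (a0 xor ce) xor 20 = 6e xor 20 = 4e
byte 7: (39 xor ac) xor 74 = 95 xor 74 = e1
byte 8: (1f xor ad) xor 68 = b2 xor 68 = da
byte 9: (b3 xor 71) xor 65 = c2 xor 65 = a7

447157f61e664ee1daa7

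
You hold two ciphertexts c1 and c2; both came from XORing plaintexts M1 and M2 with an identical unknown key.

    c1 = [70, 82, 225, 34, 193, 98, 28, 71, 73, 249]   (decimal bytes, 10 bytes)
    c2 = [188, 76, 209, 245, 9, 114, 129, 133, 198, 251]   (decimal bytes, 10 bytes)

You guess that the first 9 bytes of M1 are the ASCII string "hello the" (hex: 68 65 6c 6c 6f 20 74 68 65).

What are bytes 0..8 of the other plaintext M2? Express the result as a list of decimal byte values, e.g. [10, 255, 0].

First, c1 ⊕ c2 = (M1 ⊕ K) ⊕ (M2 ⊕ K) = M1 ⊕ M2, so the key drops out. Then M2 = (M1 ⊕ M2) ⊕ M1 over the first 9 bytes.
byte 0: (46 XOR bc) XOR 68 = fa XOR 68 = 92
byte 1: (52 XOR 4c) XOR 65 = 1e XOR 65 = 7b
byte 2: (e1 XOR d1) XOR 6c = 30 XOR 6c = 5c
byte 3: (22 XOR f5) XOR 6c = d7 XOR 6c = bb
byte 4: (c1 XOR 09) XOR 6f = c8 XOR 6f = a7
byte 5: (62 XOR 72) XOR 20 = 10 XOR 20 = 30
byte 6: (1c XOR 81) XOR 74 = 9d XOR 74 = e9
byte 7: (47 XOR 85) XOR 68 = c2 XOR 68 = aa
byte 8: (49 XOR c6) XOR 65 = 8f XOR 65 = ea

[146, 123, 92, 187, 167, 48, 233, 170, 234]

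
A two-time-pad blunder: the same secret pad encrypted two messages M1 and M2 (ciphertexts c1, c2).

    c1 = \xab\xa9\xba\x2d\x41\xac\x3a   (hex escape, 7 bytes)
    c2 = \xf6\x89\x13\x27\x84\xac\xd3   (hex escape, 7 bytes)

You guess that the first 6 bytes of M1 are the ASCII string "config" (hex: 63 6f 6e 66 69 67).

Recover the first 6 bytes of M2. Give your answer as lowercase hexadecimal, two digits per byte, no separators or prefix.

3e4fc76cac67

First, c1 ⊕ c2 = (M1 ⊕ K) ⊕ (M2 ⊕ K) = M1 ⊕ M2, so the key drops out. Then M2 = (M1 ⊕ M2) ⊕ M1 over the first 6 bytes.
byte 0: (ab ^ f6) ^ 63 = 5d ^ 63 = 3e
byte 1: (a9 ^ 89) ^ 6f = 20 ^ 6f = 4f
byte 2: (ba ^ 13) ^ 6e = a9 ^ 6e = c7
byte 3: (2d ^ 27) ^ 66 = 0a ^ 66 = 6c
byte 4: (41 ^ 84) ^ 69 = c5 ^ 69 = ac
byte 5: (ac ^ ac) ^ 67 = 00 ^ 67 = 67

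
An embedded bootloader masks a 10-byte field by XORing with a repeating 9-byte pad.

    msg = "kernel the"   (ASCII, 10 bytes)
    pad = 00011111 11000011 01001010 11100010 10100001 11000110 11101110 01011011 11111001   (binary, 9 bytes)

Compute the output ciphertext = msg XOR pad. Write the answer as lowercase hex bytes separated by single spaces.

The 9-byte key repeats, so the effective keystream is 1f c3 4a e2 a1 c6 ee 5b f9 1f.
byte 0: 107 ⊕  31 = 116
byte 1: 101 ⊕ 195 = 166
byte 2: 114 ⊕  74 =  56
byte 3: 110 ⊕ 226 = 140
byte 4: 101 ⊕ 161 = 196
byte 5: 108 ⊕ 198 = 170
byte 6:  32 ⊕ 238 = 206
byte 7: 116 ⊕  91 =  47
byte 8: 104 ⊕ 249 = 145
byte 9: 101 ⊕  31 = 122

74 a6 38 8c c4 aa ce 2f 91 7a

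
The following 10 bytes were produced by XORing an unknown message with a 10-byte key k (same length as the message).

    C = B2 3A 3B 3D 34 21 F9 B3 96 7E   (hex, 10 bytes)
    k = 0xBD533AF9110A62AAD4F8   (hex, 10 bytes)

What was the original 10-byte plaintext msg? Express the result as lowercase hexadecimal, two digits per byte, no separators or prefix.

b2 XOR bd = 0f
3a XOR 53 = 69
3b XOR 3a = 01
3d XOR f9 = c4
34 XOR 11 = 25
21 XOR 0a = 2b
f9 XOR 62 = 9b
b3 XOR aa = 19
96 XOR d4 = 42
7e XOR f8 = 86

0f6901c4252b9b194286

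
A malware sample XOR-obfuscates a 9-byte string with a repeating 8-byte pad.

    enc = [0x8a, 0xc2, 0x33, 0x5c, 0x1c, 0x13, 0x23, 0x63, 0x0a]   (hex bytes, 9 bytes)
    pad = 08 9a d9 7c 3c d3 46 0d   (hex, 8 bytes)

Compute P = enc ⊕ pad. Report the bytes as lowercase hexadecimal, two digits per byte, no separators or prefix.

The 8-byte key repeats, so the effective keystream is 08 9a d9 7c 3c d3 46 0d 08.
byte 0: 10001010 ⊕ 00001000 = 10000010
byte 1: 11000010 ⊕ 10011010 = 01011000
byte 2: 00110011 ⊕ 11011001 = 11101010
byte 3: 01011100 ⊕ 01111100 = 00100000
byte 4: 00011100 ⊕ 00111100 = 00100000
byte 5: 00010011 ⊕ 11010011 = 11000000
byte 6: 00100011 ⊕ 01000110 = 01100101
byte 7: 01100011 ⊕ 00001101 = 01101110
byte 8: 00001010 ⊕ 00001000 = 00000010

8258ea2020c0656e02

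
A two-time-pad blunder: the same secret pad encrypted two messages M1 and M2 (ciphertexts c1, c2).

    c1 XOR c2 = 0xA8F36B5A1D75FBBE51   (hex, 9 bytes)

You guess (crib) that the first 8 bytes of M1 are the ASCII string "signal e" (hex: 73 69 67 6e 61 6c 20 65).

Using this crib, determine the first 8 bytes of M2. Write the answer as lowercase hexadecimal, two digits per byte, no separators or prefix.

Since c1 ⊕ c2 = M1 ⊕ M2, XORing with the guessed M1 bytes yields the corresponding M2 bytes: M2 = (c1 ⊕ c2) ⊕ M1.
168 ^ 115 = 219
243 ^ 105 = 154
107 ^ 103 =  12
 90 ^ 110 =  52
 29 ^  97 = 124
117 ^ 108 =  25
251 ^  32 = 219
190 ^ 101 = 219

db9a0c347c19dbdb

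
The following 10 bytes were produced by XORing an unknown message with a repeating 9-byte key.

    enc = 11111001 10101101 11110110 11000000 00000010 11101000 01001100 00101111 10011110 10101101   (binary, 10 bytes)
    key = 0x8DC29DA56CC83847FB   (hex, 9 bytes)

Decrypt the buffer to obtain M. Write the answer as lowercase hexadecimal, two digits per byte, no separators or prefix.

746f6b656e2074686520

The 9-byte key repeats, so the effective keystream is 8d c2 9d a5 6c c8 38 47 fb 8d.
byte 0: 11111001 ^ 10001101 = 01110100
byte 1: 10101101 ^ 11000010 = 01101111
byte 2: 11110110 ^ 10011101 = 01101011
byte 3: 11000000 ^ 10100101 = 01100101
byte 4: 00000010 ^ 01101100 = 01101110
byte 5: 11101000 ^ 11001000 = 00100000
byte 6: 01001100 ^ 00111000 = 01110100
byte 7: 00101111 ^ 01000111 = 01101000
byte 8: 10011110 ^ 11111011 = 01100101
byte 9: 10101101 ^ 10001101 = 00100000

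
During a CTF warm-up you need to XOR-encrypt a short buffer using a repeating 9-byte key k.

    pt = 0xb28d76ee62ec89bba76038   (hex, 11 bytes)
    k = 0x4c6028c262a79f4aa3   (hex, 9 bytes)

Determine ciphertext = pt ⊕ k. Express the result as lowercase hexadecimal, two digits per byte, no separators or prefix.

feed5e2c004b16f1042c58

The 9-byte key repeats, so the effective keystream is 4c 60 28 c2 62 a7 9f 4a a3 4c 60.
byte 0: 10110010 xor 01001100 = 11111110
byte 1: 10001101 xor 01100000 = 11101101
byte 2: 01110110 xor 00101000 = 01011110
byte 3: 11101110 xor 11000010 = 00101100
byte 4: 01100010 xor 01100010 = 00000000
byte 5: 11101100 xor 10100111 = 01001011
byte 6: 10001001 xor 10011111 = 00010110
byte 7: 10111011 xor 01001010 = 11110001
byte 8: 10100111 xor 10100011 = 00000100
byte 9: 01100000 xor 01001100 = 00101100
byte 10: 00111000 xor 01100000 = 01011000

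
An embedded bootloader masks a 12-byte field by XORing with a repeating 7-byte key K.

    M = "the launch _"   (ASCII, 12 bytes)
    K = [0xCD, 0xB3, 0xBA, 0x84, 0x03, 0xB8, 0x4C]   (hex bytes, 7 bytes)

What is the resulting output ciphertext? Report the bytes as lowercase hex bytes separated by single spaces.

The 7-byte key repeats, so the effective keystream is cd b3 ba 84 03 b8 4c cd b3 ba 84 03.
byte 0: 74 XOR cd = b9
byte 1: 68 XOR b3 = db
byte 2: 65 XOR ba = df
byte 3: 20 XOR 84 = a4
byte 4: 6c XOR 03 = 6f
byte 5: 61 XOR b8 = d9
byte 6: 75 XOR 4c = 39
byte 7: 6e XOR cd = a3
byte 8: 63 XOR b3 = d0
byte 9: 68 XOR ba = d2
byte 10: 20 XOR 84 = a4
byte 11: 5f XOR 03 = 5c

b9 db df a4 6f d9 39 a3 d0 d2 a4 5c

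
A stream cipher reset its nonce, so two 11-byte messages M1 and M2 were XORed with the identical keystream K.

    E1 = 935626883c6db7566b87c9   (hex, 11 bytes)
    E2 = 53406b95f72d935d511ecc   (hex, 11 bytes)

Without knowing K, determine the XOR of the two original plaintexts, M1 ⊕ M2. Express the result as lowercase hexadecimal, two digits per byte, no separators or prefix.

E1 ⊕ E2 = (M1 ⊕ K) ⊕ (M2 ⊕ K) = M1 ⊕ M2 — the shared key cancels under XOR.
byte 0: 147 ^  83 = 192
byte 1:  86 ^  64 =  22
byte 2:  38 ^ 107 =  77
byte 3: 136 ^ 149 =  29
byte 4:  60 ^ 247 = 203
byte 5: 109 ^  45 =  64
byte 6: 183 ^ 147 =  36
byte 7:  86 ^  93 =  11
byte 8: 107 ^  81 =  58
byte 9: 135 ^  30 = 153
byte 10: 201 ^ 204 =   5

c0164d1dcb40240b3a9905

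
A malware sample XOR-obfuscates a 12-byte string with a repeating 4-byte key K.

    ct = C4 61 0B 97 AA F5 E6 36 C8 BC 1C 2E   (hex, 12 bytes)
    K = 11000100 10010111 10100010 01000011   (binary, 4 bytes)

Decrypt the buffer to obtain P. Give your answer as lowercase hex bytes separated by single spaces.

The 4-byte key repeats, so the effective keystream is c4 97 a2 43 c4 97 a2 43 c4 97 a2 43.
byte 0: c4 xor c4 = 00
byte 1: 61 xor 97 = f6
byte 2: 0b xor a2 = a9
byte 3: 97 xor 43 = d4
byte 4: aa xor c4 = 6e
byte 5: f5 xor 97 = 62
byte 6: e6 xor a2 = 44
byte 7: 36 xor 43 = 75
byte 8: c8 xor c4 = 0c
byte 9: bc xor 97 = 2b
byte 10: 1c xor a2 = be
byte 11: 2e xor 43 = 6d

00 f6 a9 d4 6e 62 44 75 0c 2b be 6d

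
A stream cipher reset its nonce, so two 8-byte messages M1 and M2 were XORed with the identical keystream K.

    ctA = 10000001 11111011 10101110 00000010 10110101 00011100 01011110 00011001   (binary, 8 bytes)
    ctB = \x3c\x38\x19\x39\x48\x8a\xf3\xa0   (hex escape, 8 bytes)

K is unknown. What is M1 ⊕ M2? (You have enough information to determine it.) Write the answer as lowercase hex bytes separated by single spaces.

bd c3 b7 3b fd 96 ad b9

ctA ⊕ ctB = (M1 ⊕ K) ⊕ (M2 ⊕ K) = M1 ⊕ M2 — the shared key cancels under XOR.
byte 0: 129 ^  60 = 189
byte 1: 251 ^  56 = 195
byte 2: 174 ^  25 = 183
byte 3:   2 ^  57 =  59
byte 4: 181 ^  72 = 253
byte 5:  28 ^ 138 = 150
byte 6:  94 ^ 243 = 173
byte 7:  25 ^ 160 = 185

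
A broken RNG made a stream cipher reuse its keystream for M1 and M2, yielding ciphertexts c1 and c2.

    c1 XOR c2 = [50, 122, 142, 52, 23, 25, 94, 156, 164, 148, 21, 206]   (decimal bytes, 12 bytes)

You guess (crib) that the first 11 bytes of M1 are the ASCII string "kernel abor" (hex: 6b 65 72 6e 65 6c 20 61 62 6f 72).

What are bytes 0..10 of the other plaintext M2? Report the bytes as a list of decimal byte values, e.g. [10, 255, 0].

[89, 31, 252, 90, 114, 117, 126, 253, 198, 251, 103]

Since c1 ⊕ c2 = M1 ⊕ M2, XORing with the guessed M1 bytes yields the corresponding M2 bytes: M2 = (c1 ⊕ c2) ⊕ M1.
byte 0:  50 ^ 107 =  89
byte 1: 122 ^ 101 =  31
byte 2: 142 ^ 114 = 252
byte 3:  52 ^ 110 =  90
byte 4:  23 ^ 101 = 114
byte 5:  25 ^ 108 = 117
byte 6:  94 ^  32 = 126
byte 7: 156 ^  97 = 253
byte 8: 164 ^  98 = 198
byte 9: 148 ^ 111 = 251
byte 10:  21 ^ 114 = 103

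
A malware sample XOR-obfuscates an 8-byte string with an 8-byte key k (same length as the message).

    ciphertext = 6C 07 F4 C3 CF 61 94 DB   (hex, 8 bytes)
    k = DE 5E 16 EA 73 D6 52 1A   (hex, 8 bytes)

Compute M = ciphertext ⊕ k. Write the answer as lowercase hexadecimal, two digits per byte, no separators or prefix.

b259e229bcb7c6c1

XOR is its own inverse, so applying the key byte-wise gives the result directly.
01101100 XOR 11011110 = 10110010
00000111 XOR 01011110 = 01011001
11110100 XOR 00010110 = 11100010
11000011 XOR 11101010 = 00101001
11001111 XOR 01110011 = 10111100
01100001 XOR 11010110 = 10110111
10010100 XOR 01010010 = 11000110
11011011 XOR 00011010 = 11000001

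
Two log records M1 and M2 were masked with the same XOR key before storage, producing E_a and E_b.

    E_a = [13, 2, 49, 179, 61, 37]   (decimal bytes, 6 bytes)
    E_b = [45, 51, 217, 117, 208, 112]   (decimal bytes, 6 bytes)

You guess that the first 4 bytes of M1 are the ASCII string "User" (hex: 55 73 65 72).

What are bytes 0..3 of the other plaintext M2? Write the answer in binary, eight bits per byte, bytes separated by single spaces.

First, E_a ⊕ E_b = (M1 ⊕ K) ⊕ (M2 ⊕ K) = M1 ⊕ M2, so the key drops out. Then M2 = (M1 ⊕ M2) ⊕ M1 over the first 4 bytes.
byte 0: (0d ^ 2d) ^ 55 = 20 ^ 55 = 75
byte 1: (02 ^ 33) ^ 73 = 31 ^ 73 = 42
byte 2: (31 ^ d9) ^ 65 = e8 ^ 65 = 8d
byte 3: (b3 ^ 75) ^ 72 = c6 ^ 72 = b4

01110101 01000010 10001101 10110100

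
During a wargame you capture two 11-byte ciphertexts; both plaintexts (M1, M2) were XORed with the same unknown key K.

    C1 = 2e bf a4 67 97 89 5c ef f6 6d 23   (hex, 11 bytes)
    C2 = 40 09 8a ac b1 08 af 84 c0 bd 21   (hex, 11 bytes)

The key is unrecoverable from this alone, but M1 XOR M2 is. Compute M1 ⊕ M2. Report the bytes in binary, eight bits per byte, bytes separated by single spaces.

01101110 10110110 00101110 11001011 00100110 10000001 11110011 01101011 00110110 11010000 00000010

C1 ⊕ C2 = (M1 ⊕ K) ⊕ (M2 ⊕ K) = M1 ⊕ M2 — the shared key cancels under XOR.
byte 0: 2e XOR 40 = 6e
byte 1: bf XOR 09 = b6
byte 2: a4 XOR 8a = 2e
byte 3: 67 XOR ac = cb
byte 4: 97 XOR b1 = 26
byte 5: 89 XOR 08 = 81
byte 6: 5c XOR af = f3
byte 7: ef XOR 84 = 6b
byte 8: f6 XOR c0 = 36
byte 9: 6d XOR bd = d0
byte 10: 23 XOR 21 = 02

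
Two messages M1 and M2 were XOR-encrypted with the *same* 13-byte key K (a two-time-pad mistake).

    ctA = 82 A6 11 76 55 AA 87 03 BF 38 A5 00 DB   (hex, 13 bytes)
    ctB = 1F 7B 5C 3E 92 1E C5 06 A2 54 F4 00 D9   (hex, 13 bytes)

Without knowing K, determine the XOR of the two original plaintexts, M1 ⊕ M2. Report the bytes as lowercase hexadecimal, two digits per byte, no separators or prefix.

ctA ⊕ ctB = (M1 ⊕ K) ⊕ (M2 ⊕ K) = M1 ⊕ M2 — the shared key cancels under XOR.
82 ⊕ 1f = 9d
a6 ⊕ 7b = dd
11 ⊕ 5c = 4d
76 ⊕ 3e = 48
55 ⊕ 92 = c7
aa ⊕ 1e = b4
87 ⊕ c5 = 42
03 ⊕ 06 = 05
bf ⊕ a2 = 1d
38 ⊕ 54 = 6c
a5 ⊕ f4 = 51
00 ⊕ 00 = 00
db ⊕ d9 = 02

9ddd4d48c7b442051d6c510002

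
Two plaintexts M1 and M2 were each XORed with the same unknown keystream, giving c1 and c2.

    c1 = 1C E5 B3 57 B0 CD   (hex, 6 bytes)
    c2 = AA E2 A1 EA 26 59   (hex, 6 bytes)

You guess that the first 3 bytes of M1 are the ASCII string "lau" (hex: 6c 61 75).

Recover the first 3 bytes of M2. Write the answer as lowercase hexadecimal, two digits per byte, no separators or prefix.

da6667

First, c1 ⊕ c2 = (M1 ⊕ K) ⊕ (M2 ⊕ K) = M1 ⊕ M2, so the key drops out. Then M2 = (M1 ⊕ M2) ⊕ M1 over the first 3 bytes.
byte 0: (1c XOR aa) XOR 6c = b6 XOR 6c = da
byte 1: (e5 XOR e2) XOR 61 = 07 XOR 61 = 66
byte 2: (b3 XOR a1) XOR 75 = 12 XOR 75 = 67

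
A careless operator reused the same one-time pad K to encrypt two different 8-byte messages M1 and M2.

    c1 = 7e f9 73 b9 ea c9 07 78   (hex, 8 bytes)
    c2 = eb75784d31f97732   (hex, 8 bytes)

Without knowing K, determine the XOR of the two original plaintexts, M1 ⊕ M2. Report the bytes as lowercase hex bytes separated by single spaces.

c1 ⊕ c2 = (M1 ⊕ K) ⊕ (M2 ⊕ K) = M1 ⊕ M2 — the shared key cancels under XOR.
byte 0: 7e xor eb = 95
byte 1: f9 xor 75 = 8c
byte 2: 73 xor 78 = 0b
byte 3: b9 xor 4d = f4
byte 4: ea xor 31 = db
byte 5: c9 xor f9 = 30
byte 6: 07 xor 77 = 70
byte 7: 78 xor 32 = 4a

95 8c 0b f4 db 30 70 4a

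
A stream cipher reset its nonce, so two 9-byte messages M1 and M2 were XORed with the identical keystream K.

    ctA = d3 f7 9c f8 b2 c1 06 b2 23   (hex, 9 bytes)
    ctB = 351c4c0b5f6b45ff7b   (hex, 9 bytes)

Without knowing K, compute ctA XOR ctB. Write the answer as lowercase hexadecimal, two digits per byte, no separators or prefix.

e6ebd0f3edaa434d58

ctA ⊕ ctB = (M1 ⊕ K) ⊕ (M2 ⊕ K) = M1 ⊕ M2 — the shared key cancels under XOR.
byte 0: d3 XOR 35 = e6
byte 1: f7 XOR 1c = eb
byte 2: 9c XOR 4c = d0
byte 3: f8 XOR 0b = f3
byte 4: b2 XOR 5f = ed
byte 5: c1 XOR 6b = aa
byte 6: 06 XOR 45 = 43
byte 7: b2 XOR ff = 4d
byte 8: 23 XOR 7b = 58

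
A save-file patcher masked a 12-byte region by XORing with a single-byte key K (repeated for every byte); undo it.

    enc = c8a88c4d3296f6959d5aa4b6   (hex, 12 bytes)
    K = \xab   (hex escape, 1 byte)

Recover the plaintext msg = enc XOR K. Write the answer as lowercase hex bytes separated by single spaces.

63 03 27 e6 99 3d 5d 3e 36 f1 0f 1d

The 1-byte key repeats, so the effective keystream is ab ab ab ab ab ab ab ab ab ab ab ab.
byte 0: 11001000 XOR 10101011 = 01100011
byte 1: 10101000 XOR 10101011 = 00000011
byte 2: 10001100 XOR 10101011 = 00100111
byte 3: 01001101 XOR 10101011 = 11100110
byte 4: 00110010 XOR 10101011 = 10011001
byte 5: 10010110 XOR 10101011 = 00111101
byte 6: 11110110 XOR 10101011 = 01011101
byte 7: 10010101 XOR 10101011 = 00111110
byte 8: 10011101 XOR 10101011 = 00110110
byte 9: 01011010 XOR 10101011 = 11110001
byte 10: 10100100 XOR 10101011 = 00001111
byte 11: 10110110 XOR 10101011 = 00011101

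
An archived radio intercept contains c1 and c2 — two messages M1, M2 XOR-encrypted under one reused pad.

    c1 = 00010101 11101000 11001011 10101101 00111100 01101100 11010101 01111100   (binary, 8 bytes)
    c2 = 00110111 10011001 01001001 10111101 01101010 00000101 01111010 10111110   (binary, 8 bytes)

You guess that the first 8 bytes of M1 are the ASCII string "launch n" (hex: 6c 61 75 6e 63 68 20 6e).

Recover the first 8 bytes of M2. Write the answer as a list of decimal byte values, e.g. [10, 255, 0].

First, c1 ⊕ c2 = (M1 ⊕ K) ⊕ (M2 ⊕ K) = M1 ⊕ M2, so the key drops out. Then M2 = (M1 ⊕ M2) ⊕ M1 over the first 8 bytes.
byte 0: (15 XOR 37) XOR 6c = 22 XOR 6c = 4e
byte 1: (e8 XOR 99) XOR 61 = 71 XOR 61 = 10
byte 2: (cb XOR 49) XOR 75 = 82 XOR 75 = f7
byte 3: (ad XOR bd) XOR 6e = 10 XOR 6e = 7e
byte 4: (3c XOR 6a) XOR 63 = 56 XOR 63 = 35
byte 5: (6c XOR 05) XOR 68 = 69 XOR 68 = 01
byte 6: (d5 XOR 7a) XOR 20 = af XOR 20 = 8f
byte 7: (7c XOR be) XOR 6e = c2 XOR 6e = ac

[78, 16, 247, 126, 53, 1, 143, 172]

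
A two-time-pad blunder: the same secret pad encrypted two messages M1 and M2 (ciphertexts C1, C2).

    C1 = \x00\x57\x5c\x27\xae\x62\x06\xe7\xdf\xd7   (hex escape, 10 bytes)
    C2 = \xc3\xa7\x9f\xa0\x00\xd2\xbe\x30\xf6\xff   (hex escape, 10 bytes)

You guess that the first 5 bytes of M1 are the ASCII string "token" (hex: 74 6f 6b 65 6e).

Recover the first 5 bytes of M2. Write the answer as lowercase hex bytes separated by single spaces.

First, C1 ⊕ C2 = (M1 ⊕ K) ⊕ (M2 ⊕ K) = M1 ⊕ M2, so the key drops out. Then M2 = (M1 ⊕ M2) ⊕ M1 over the first 5 bytes.
byte 0: (00 ⊕ c3) ⊕ 74 = c3 ⊕ 74 = b7
byte 1: (57 ⊕ a7) ⊕ 6f = f0 ⊕ 6f = 9f
byte 2: (5c ⊕ 9f) ⊕ 6b = c3 ⊕ 6b = a8
byte 3: (27 ⊕ a0) ⊕ 65 = 87 ⊕ 65 = e2
byte 4: (ae ⊕ 00) ⊕ 6e = ae ⊕ 6e = c0

b7 9f a8 e2 c0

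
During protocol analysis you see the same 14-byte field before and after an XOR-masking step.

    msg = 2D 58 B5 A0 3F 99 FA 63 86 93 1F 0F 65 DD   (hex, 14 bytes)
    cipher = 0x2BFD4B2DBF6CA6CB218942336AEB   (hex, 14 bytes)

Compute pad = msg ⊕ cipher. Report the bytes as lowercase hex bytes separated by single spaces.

Since cipher = msg ⊕ pad, XORing both sides with msg gives pad = msg ⊕ cipher.
byte 0:  45 ⊕  43 =   6
byte 1:  88 ⊕ 253 = 165
byte 2: 181 ⊕  75 = 254
byte 3: 160 ⊕  45 = 141
byte 4:  63 ⊕ 191 = 128
byte 5: 153 ⊕ 108 = 245
byte 6: 250 ⊕ 166 =  92
byte 7:  99 ⊕ 203 = 168
byte 8: 134 ⊕  33 = 167
byte 9: 147 ⊕ 137 =  26
byte 10:  31 ⊕  66 =  93
byte 11:  15 ⊕  51 =  60
byte 12: 101 ⊕ 106 =  15
byte 13: 221 ⊕ 235 =  54

06 a5 fe 8d 80 f5 5c a8 a7 1a 5d 3c 0f 36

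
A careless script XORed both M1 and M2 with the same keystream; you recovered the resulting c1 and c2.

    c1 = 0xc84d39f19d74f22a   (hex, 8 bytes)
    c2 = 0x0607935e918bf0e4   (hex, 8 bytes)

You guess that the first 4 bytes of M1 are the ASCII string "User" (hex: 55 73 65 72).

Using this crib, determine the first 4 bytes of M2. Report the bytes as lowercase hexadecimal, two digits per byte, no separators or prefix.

First, c1 ⊕ c2 = (M1 ⊕ K) ⊕ (M2 ⊕ K) = M1 ⊕ M2, so the key drops out. Then M2 = (M1 ⊕ M2) ⊕ M1 over the first 4 bytes.
byte 0: (c8 xor 06) xor 55 = ce xor 55 = 9b
byte 1: (4d xor 07) xor 73 = 4a xor 73 = 39
byte 2: (39 xor 93) xor 65 = aa xor 65 = cf
byte 3: (f1 xor 5e) xor 72 = af xor 72 = dd

9b39cfdd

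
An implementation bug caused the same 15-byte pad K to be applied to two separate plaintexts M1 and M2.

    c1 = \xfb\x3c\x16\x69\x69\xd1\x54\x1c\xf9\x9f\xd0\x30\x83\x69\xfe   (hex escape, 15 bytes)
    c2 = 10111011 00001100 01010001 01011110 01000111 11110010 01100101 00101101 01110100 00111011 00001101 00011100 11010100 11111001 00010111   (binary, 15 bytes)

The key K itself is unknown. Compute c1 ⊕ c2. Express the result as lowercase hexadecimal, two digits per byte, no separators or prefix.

c1 ⊕ c2 = (M1 ⊕ K) ⊕ (M2 ⊕ K) = M1 ⊕ M2 — the shared key cancels under XOR.
fb ⊕ bb = 40
3c ⊕ 0c = 30
16 ⊕ 51 = 47
69 ⊕ 5e = 37
69 ⊕ 47 = 2e
d1 ⊕ f2 = 23
54 ⊕ 65 = 31
1c ⊕ 2d = 31
f9 ⊕ 74 = 8d
9f ⊕ 3b = a4
d0 ⊕ 0d = dd
30 ⊕ 1c = 2c
83 ⊕ d4 = 57
69 ⊕ f9 = 90
fe ⊕ 17 = e9

403047372e2331318da4dd2c5790e9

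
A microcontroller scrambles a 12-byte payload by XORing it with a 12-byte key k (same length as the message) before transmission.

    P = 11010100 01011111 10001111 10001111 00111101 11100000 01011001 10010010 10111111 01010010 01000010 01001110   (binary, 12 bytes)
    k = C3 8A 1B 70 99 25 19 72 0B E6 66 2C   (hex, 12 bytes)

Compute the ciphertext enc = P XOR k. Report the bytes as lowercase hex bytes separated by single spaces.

byte 0: 11010100 XOR 11000011 = 00010111
byte 1: 01011111 XOR 10001010 = 11010101
byte 2: 10001111 XOR 00011011 = 10010100
byte 3: 10001111 XOR 01110000 = 11111111
byte 4: 00111101 XOR 10011001 = 10100100
byte 5: 11100000 XOR 00100101 = 11000101
byte 6: 01011001 XOR 00011001 = 01000000
byte 7: 10010010 XOR 01110010 = 11100000
byte 8: 10111111 XOR 00001011 = 10110100
byte 9: 01010010 XOR 11100110 = 10110100
byte 10: 01000010 XOR 01100110 = 00100100
byte 11: 01001110 XOR 00101100 = 01100010

17 d5 94 ff a4 c5 40 e0 b4 b4 24 62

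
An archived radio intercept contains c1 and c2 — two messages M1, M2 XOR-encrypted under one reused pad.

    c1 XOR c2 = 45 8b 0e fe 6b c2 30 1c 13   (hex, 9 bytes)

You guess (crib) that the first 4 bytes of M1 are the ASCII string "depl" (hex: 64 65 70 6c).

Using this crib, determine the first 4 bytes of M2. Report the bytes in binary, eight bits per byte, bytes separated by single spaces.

Since c1 ⊕ c2 = M1 ⊕ M2, XORing with the guessed M1 bytes yields the corresponding M2 bytes: M2 = (c1 ⊕ c2) ⊕ M1.
45 ⊕ 64 = 21
8b ⊕ 65 = ee
0e ⊕ 70 = 7e
fe ⊕ 6c = 92

00100001 11101110 01111110 10010010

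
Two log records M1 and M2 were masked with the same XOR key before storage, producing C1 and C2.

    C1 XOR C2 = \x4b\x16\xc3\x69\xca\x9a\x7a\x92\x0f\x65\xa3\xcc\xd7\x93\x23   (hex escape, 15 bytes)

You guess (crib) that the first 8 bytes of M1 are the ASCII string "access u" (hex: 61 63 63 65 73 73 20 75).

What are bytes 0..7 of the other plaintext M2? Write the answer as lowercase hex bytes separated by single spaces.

Since C1 ⊕ C2 = M1 ⊕ M2, XORing with the guessed M1 bytes yields the corresponding M2 bytes: M2 = (C1 ⊕ C2) ⊕ M1.
 75 XOR  97 =  42
 22 XOR  99 = 117
195 XOR  99 = 160
105 XOR 101 =  12
202 XOR 115 = 185
154 XOR 115 = 233
122 XOR  32 =  90
146 XOR 117 = 231

2a 75 a0 0c b9 e9 5a e7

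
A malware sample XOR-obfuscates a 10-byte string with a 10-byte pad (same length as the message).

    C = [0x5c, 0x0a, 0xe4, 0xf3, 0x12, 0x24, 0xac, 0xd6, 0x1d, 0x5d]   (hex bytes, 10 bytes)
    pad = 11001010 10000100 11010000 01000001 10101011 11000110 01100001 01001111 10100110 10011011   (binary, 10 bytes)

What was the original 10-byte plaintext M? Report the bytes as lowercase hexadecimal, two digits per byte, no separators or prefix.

968e34b2b9e2cd99bbc6

XOR is its own inverse, so applying the key byte-wise gives the result directly.
5c ^ ca = 96
0a ^ 84 = 8e
e4 ^ d0 = 34
f3 ^ 41 = b2
12 ^ ab = b9
24 ^ c6 = e2
ac ^ 61 = cd
d6 ^ 4f = 99
1d ^ a6 = bb
5d ^ 9b = c6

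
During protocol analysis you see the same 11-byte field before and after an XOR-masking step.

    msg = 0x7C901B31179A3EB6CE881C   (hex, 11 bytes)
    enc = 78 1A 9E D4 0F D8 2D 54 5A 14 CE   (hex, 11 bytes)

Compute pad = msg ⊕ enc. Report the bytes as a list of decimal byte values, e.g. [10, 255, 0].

Since enc = msg ⊕ pad, XORing both sides with msg gives pad = msg ⊕ enc.
7c XOR 78 = 04
90 XOR 1a = 8a
1b XOR 9e = 85
31 XOR d4 = e5
17 XOR 0f = 18
9a XOR d8 = 42
3e XOR 2d = 13
b6 XOR 54 = e2
ce XOR 5a = 94
88 XOR 14 = 9c
1c XOR ce = d2

[4, 138, 133, 229, 24, 66, 19, 226, 148, 156, 210]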